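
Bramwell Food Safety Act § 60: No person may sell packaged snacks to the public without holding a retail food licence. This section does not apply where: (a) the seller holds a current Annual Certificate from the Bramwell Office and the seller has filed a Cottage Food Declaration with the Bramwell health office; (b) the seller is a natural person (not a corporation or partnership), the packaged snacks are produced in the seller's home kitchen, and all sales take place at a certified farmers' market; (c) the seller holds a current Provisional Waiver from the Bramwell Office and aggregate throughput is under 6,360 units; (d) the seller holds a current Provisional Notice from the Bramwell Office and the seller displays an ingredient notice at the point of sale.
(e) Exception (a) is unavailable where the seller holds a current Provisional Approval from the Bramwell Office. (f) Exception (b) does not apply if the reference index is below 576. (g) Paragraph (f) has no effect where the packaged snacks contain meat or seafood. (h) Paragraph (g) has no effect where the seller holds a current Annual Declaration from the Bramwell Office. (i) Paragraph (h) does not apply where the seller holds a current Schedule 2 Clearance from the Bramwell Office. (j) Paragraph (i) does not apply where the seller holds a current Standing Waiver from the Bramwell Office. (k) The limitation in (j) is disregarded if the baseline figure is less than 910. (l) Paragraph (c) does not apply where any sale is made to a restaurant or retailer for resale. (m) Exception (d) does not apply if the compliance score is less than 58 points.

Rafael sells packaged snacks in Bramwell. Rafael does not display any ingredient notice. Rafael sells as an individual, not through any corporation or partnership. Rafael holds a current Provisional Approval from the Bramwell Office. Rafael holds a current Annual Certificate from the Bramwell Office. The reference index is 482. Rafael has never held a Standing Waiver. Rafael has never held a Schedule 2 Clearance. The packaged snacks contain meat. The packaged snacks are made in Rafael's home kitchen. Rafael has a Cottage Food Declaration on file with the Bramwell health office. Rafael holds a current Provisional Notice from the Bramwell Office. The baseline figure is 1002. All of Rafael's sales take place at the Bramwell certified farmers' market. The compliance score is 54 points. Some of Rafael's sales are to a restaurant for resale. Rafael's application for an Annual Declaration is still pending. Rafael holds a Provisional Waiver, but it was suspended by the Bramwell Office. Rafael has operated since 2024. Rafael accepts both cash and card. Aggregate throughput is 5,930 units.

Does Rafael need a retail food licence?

No — exception (b) applies; Rafael is not required to hold a retail food licence.

Exception (a)'s conditions are all satisfied: a current Annual Certificate is held; a Cottage Food Declaration is on file. However, paragraph (e) must be considered: (e) applies — a current Provisional Approval is held. Exception (a) does not apply.
Exception (b)'s conditions are all satisfied: the seller is a natural person; the packaged snacks are home-kitchen produced; all sales are at a certified farmers' market. As to paragraphs (f)–(k): (f) would limit (b) — the reference index is 482, below the 576 limit — but (g) sets (f) aside: (g) operates against (f): the packaged snacks contain meat. (h) is not triggered (the Annual Declaration is not current), so (g) stands. So (b) applies.
Exception (c) fails — no current Provisional Waiver is held.
Exception (d) requires that the seller displays an ingredient notice at the point of sale; but no ingredient notice is displayed, so (d) is unavailable.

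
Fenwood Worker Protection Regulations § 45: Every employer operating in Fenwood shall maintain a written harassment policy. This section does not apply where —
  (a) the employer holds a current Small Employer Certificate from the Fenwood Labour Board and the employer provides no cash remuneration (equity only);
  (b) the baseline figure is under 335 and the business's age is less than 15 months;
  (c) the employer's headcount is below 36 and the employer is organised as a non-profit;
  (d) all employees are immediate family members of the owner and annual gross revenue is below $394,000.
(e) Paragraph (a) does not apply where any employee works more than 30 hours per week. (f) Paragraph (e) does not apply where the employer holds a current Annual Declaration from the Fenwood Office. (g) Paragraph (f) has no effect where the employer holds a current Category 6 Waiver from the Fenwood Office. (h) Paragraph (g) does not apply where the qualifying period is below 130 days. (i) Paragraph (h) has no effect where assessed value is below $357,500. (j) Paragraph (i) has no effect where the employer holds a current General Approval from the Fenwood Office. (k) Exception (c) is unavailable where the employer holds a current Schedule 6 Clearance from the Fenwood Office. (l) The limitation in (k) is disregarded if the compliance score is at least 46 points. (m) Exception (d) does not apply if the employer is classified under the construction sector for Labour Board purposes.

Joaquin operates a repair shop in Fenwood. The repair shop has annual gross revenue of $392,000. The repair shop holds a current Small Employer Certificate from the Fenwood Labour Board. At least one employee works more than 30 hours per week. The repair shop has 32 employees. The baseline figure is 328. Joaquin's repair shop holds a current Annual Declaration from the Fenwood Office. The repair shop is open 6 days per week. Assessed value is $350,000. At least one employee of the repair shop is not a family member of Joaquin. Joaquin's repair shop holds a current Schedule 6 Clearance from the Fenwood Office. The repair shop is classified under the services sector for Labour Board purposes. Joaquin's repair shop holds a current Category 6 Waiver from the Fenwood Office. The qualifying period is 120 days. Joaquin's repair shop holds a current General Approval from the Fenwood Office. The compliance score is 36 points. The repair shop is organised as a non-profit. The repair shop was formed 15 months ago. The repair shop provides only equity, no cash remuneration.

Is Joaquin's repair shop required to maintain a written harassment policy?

No — exception (a) applies; Joaquin's repair shop is not required to maintain a written harassment policy.

Exception (a)'s conditions are all satisfied: a current Small Employer Certificate is held; remuneration is equity-only. Considering the limiting provisions: (e) is engaged (at least one employee exceeds 30 hours/week), but is set aside by (f): (f) is triggered — a current Annual Declaration is held. (g) is triggered (a current Category 6 Waiver is held), but is overridden by (h): (h) operates against (g): the qualifying period is 120 days, below the 130 days limit. (i) would limit (h) — assessed value is $350,000, below the $357,500 limit — but (j) sets (i) aside: (j) operates against (i): a current General Approval is held. Exception (a) stands.
Exception (b) requires that the business's age is less than 15 months; but the business's age is 15 months, not less than 15 months, so (b) is unavailable.
Exception (c)'s conditions are all satisfied: the employer's headcount is 32, below the 36 limit; the employer is a non-profit. However, paragraphs (k)–(l) must be considered: (k) is triggered — a current Schedule 6 Clearance is held. (l) does not operate here (the compliance score is 36 points, short of 46 points), so (k) stands. So (c) is unavailable.
Exception (d) requires that all employees are immediate family members of the owner; but at least one employee is not a family member, so (d) is unavailable.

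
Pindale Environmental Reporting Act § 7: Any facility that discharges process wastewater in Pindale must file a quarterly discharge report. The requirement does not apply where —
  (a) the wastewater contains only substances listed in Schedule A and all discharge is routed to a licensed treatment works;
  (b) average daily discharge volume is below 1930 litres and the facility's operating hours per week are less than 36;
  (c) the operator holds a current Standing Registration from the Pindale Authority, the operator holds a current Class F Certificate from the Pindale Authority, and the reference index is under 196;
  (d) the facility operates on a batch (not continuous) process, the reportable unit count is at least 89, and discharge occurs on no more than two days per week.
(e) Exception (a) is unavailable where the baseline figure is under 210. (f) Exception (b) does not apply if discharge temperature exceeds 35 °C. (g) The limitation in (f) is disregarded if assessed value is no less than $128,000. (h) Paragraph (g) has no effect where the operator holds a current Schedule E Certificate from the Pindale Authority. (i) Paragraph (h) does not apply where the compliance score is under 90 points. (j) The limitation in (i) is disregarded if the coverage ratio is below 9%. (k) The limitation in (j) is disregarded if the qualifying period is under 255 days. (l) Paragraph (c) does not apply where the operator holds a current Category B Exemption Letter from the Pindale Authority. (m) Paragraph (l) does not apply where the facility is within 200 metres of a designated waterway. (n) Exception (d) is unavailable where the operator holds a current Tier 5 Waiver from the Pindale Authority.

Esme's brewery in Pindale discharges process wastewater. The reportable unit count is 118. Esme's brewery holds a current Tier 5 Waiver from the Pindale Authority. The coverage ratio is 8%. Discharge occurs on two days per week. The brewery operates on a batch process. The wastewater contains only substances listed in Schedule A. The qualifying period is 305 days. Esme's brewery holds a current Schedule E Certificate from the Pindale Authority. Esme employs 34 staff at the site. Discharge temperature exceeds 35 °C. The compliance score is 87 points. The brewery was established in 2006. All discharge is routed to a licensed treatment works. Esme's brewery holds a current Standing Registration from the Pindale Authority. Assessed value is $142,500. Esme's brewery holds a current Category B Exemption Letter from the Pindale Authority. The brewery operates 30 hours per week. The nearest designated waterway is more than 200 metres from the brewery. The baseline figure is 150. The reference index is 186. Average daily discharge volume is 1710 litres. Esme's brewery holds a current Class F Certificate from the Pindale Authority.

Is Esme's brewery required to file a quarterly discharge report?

Exception (a)'s conditions are all satisfied: the wastewater is Schedule-A-only; discharge is routed to a licensed treatment works. Turning to paragraph (e): (e) operates against (a): the baseline figure is 150, under the 210 limit. (a) is therefore removed.
All of (b)'s requirements are met (average daily discharge volume is 1710 litres, below the 1930 litres limit; the facility's operating hours per week are 30, less than the 36 limit). But: (f) is engaged — discharge temperature exceeds 35 °C. (g) applies (assessed value is $142,500, meeting the $128,000 threshold), but is overridden by (h): (h) is engaged — a current Schedule E Certificate is held. (i) would limit (h) — the compliance score is 87 points, under the 90 points limit — but (j) sets (i) aside: (j) operates against (i): the coverage ratio is 8%, below the 9% limit. (k) is not triggered (the qualifying period is 305 days, not under 255 days), so (j) stands. So (b) is unavailable.
All of (c)'s requirements are met (a current Standing Registration is held; a current Class F Certificate is held; the reference index is 186, under the 196 limit). Turning to paragraphs (l)–(m): (l) applies — a current Category B Exemption Letter is held. (m), which would lift (l), does not operate here — the brewery is more than 200 m from any designated waterway. So (c) is unavailable.
Exception (d) is satisfied on its face — the facility operates on a batch process; the reportable unit count is 118, meeting the 89 threshold; discharge occurs on no more than two days per week. But applying paragraph (n): (n) operates against (d): a current Tier 5 Waiver is held. (d) is therefore removed.
None of the exceptions is available; § 7 applies in full.

Yes — Esme's brewery must file a quarterly discharge report.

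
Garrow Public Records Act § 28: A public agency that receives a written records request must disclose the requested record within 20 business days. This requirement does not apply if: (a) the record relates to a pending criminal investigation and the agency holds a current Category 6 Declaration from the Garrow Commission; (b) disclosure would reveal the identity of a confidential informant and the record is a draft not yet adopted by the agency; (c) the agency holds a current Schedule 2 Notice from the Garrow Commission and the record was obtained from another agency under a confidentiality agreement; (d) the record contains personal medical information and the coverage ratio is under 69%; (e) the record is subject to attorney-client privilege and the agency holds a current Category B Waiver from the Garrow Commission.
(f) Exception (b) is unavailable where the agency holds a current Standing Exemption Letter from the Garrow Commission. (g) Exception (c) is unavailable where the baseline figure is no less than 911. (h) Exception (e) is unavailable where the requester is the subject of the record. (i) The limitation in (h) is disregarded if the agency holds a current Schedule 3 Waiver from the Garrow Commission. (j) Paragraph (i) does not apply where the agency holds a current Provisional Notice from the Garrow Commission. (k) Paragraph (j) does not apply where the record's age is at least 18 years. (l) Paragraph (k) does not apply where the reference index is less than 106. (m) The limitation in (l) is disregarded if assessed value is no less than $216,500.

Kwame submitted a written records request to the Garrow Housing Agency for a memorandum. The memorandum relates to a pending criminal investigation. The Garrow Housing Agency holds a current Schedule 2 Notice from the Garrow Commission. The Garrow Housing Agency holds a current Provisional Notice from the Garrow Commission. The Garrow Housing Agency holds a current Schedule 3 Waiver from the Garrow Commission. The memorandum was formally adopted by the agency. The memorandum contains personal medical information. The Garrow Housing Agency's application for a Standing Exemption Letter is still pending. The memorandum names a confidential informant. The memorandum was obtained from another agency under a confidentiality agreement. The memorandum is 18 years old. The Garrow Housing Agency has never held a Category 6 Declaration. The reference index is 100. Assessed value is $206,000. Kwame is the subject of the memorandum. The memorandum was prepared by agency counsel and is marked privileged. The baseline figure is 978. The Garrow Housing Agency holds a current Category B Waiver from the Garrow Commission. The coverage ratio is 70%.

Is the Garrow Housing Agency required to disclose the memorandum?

Exception (a) fails — no current Category 6 Declaration is held.
Exception (b) fails — the memorandum has been formally adopted.
Exception (c)'s conditions are all satisfied: a current Schedule 2 Notice is held; the memorandum was obtained under a confidentiality agreement. But applying paragraph (g): (g) is triggered — the baseline figure is 978, meeting the 911 threshold. Exception (c) does not apply.
Exception (d) fails — the coverage ratio is 70%, not under 69%.
Exception (e) is satisfied on its face — the memorandum is privileged; a current Category B Waiver is held. But: (h) operates against (e): Kwame is the subject of the memorandum. (i) would limit (h) — a current Schedule 3 Waiver is held — but (j) sets (i) aside: (j) operates against (i): a current Provisional Notice is held. (k) applies (the record's age is 18 years, meeting the 18 years threshold), but is displaced by (l): (l) operates against (k): the reference index is 100, less than the 106 limit. (m) is not engaged (assessed value is $206,000, short of $216,500), so (l) stands. So (e) is unavailable.
None of the exceptions is available; § 28 applies in full.

Yes — the Garrow Housing Agency must disclose the memorandum.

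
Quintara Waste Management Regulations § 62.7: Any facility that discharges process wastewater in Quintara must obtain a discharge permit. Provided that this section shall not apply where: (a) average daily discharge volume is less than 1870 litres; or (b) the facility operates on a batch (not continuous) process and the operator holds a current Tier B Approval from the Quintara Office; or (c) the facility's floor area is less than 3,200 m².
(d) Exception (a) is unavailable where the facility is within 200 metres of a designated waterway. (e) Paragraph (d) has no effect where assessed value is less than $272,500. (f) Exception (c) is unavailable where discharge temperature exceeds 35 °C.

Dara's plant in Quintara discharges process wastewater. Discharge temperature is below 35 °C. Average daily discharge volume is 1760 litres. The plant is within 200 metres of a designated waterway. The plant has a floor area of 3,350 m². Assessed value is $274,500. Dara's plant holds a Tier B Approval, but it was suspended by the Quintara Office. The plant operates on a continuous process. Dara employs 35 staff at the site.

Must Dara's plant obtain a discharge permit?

Exception (a): average daily discharge volume is 1760 litres, less than the 1870 litres limit — every condition holds. However, paragraphs (d)–(e) must be considered: (d) operates against (a): the plant is within 200 m of a designated waterway. (e) is not triggered (assessed value is $274,500, not less than $272,500), so (d) stands. So (a) is unavailable.
Exception (b) requires that the facility operates on a batch (not continuous) process; but the facility operates on a continuous process, so (b) is unavailable.
Exception (c) does not apply: the facility's floor area is 3,350 m², not less than 3,200 m².
Every exception is unavailable, so the rule governs.

Yes — Dara's plant must obtain a discharge permit.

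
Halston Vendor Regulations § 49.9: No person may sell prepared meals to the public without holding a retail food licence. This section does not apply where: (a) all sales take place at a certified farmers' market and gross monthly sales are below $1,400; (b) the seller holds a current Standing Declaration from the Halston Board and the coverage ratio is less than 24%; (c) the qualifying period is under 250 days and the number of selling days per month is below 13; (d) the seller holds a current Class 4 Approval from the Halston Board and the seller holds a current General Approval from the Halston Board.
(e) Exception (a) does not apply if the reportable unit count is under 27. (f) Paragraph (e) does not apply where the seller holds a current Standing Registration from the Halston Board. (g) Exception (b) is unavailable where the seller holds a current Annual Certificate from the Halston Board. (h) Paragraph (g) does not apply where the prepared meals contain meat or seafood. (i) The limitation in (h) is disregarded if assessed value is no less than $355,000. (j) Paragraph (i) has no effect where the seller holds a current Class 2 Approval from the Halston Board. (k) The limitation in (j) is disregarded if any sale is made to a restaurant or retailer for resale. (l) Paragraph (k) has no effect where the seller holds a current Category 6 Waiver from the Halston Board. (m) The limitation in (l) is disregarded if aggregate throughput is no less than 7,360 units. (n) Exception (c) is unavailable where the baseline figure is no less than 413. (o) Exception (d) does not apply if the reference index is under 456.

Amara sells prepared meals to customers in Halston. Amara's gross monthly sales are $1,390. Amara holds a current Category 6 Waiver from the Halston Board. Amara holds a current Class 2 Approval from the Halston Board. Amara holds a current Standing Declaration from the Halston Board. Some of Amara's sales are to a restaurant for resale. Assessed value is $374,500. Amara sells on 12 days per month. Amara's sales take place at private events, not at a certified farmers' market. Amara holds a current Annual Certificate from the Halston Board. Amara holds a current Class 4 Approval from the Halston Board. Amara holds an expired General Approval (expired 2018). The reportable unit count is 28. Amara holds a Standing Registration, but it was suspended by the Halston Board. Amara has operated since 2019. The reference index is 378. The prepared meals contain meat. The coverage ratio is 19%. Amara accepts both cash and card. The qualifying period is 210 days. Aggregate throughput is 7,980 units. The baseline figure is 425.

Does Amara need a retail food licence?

Exception (a) does not apply: sales are at private events, not a certified farmers' market.
Exception (b)'s conditions are all satisfied: a current Standing Declaration is held; the coverage ratio is 19%, less than the 24% limit. Turning to paragraphs (g)–(m): (g) operates against (b): a current Annual Certificate is held. (h) would limit (g) — the prepared meals contain meat — but (i) sets (h) aside: (i) is triggered — assessed value is $374,500, meeting the $355,000 threshold. (j) applies (a current Class 2 Approval is held), but is set aside by (k): (k) operates — some sales are to a restaurant for resale. (l) is engaged (a current Category 6 Waiver is held), but is set aside by (m): (m) operates against (l): aggregate throughput is 7,980 units, meeting the 7,360 units threshold. (b) is therefore removed.
Exception (c)'s conditions are all satisfied: the qualifying period is 210 days, under the 250 days limit; the number of selling days per month is 12, below the 13 limit. But: (n) operates — the baseline figure is 425, meeting the 413 threshold. Exception (c) does not apply.
Exception (d) requires that the seller holds a current General Approval from the Halston Board; but no current General Approval is held, so (d) is unavailable.
None of the exceptions is available; § 49.9 applies in full.

Yes — Amara must hold a retail food licence.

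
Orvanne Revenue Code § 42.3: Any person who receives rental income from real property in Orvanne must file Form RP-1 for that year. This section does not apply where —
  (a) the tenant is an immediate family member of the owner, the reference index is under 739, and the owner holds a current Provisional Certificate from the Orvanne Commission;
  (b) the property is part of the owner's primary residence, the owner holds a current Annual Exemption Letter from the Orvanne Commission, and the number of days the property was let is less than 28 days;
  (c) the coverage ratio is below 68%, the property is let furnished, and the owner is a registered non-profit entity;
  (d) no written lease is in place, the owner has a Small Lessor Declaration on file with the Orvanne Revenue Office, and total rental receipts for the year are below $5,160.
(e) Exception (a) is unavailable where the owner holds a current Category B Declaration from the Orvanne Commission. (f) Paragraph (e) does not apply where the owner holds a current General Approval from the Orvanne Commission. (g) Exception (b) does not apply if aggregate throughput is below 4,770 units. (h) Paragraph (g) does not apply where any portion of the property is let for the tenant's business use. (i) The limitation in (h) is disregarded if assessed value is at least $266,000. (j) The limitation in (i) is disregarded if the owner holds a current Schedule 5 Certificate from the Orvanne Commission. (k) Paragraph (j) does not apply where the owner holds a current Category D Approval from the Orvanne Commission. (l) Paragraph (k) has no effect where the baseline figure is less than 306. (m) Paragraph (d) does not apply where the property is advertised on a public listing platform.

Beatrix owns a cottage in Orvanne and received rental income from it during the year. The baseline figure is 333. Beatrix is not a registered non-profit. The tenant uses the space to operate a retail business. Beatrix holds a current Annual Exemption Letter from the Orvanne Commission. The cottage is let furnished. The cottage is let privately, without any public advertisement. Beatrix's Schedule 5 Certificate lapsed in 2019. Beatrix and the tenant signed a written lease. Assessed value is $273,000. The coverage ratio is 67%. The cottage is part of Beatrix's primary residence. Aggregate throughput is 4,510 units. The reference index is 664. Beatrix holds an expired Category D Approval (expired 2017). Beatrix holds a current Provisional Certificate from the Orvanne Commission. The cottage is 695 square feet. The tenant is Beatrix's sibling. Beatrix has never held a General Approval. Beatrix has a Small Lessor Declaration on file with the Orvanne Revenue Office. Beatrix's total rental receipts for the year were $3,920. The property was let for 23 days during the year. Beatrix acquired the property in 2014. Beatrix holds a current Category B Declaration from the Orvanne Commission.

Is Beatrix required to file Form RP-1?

Yes — Beatrix must file Form RP-1.

Exception (a)'s conditions are all satisfied: the tenant is an immediate family member; the reference index is 664, under the 739 limit; a current Provisional Certificate is held. However, paragraphs (e)–(f) must be considered: (e) is triggered — a current Category B Declaration is held. (f), which would lift (e), is not engaged — no current General Approval is held. So (a) is unavailable.
All of (b)'s requirements are met (the cottage is part of the primary residence; a current Annual Exemption Letter is held; the number of days the property was let is 23 days, less than the 28 days limit). However, paragraphs (g)–(l) must be considered: (g) operates against (b): aggregate throughput is 4,510 units, below the 4,770 units limit. (h) would limit (g) — the space is let for business use — but (i) sets (h) aside: (i) operates against (h): assessed value is $273,000, meeting the $266,000 threshold. (j) is inapplicable (no current Schedule 5 Certificate is held), so (i) stands. Exception (b) does not apply.
Exception (c) fails — Beatrix is not a registered non-profit.
Exception (d) requires that no written lease is in place; but a written lease is in place, so (d) is unavailable.
No exception is made out. Beatrix falls within the general rule.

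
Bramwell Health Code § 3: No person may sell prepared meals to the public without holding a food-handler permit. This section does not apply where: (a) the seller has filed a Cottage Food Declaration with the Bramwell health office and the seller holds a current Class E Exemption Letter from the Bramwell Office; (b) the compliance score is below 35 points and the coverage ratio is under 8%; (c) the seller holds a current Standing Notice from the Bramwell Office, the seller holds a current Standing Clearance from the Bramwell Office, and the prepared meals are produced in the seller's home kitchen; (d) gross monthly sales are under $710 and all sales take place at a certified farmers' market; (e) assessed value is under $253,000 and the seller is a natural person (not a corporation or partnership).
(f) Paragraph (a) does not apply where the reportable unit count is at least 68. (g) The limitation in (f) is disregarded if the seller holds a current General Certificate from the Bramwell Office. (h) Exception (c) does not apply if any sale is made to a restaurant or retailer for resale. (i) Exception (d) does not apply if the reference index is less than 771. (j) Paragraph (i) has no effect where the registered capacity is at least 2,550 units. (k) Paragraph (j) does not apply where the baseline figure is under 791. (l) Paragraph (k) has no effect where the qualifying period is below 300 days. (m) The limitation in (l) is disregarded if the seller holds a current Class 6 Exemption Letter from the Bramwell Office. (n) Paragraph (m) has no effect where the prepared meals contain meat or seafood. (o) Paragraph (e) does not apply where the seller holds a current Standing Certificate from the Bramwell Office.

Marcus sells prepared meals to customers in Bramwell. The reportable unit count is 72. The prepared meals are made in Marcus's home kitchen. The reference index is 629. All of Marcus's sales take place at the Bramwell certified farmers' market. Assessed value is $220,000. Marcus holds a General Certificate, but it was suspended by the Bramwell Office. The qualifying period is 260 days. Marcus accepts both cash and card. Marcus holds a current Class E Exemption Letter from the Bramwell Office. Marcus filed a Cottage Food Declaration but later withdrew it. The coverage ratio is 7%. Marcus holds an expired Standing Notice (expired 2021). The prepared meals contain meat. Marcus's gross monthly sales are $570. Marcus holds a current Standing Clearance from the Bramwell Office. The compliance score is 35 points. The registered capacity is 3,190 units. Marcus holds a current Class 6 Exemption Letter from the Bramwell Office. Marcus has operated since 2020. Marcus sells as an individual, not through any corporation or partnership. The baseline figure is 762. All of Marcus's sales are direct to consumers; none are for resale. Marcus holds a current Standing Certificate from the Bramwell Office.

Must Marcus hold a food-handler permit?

Exception (a) does not apply: the Cottage Food Declaration was withdrawn.
Exception (b) fails — the compliance score is 35 points, not below 35 points.
Exception (c) does not apply: no current Standing Notice is held.
All of (d)'s requirements are met (gross monthly sales are $570, under the $710 limit; all sales are at a certified farmers' market). Applying paragraphs (i)–(n): (i) would limit (d) — the reference index is 629, less than the 771 limit — but (j) sets (i) aside: (j) operates against (i): the registered capacity is 3,190 units, meeting the 2,550 units threshold. (k) is engaged (the baseline figure is 762, under the 791 limit), but is displaced by (l): (l) operates against (k): the qualifying period is 260 days, below the 300 days limit. (m) applies (a current Class 6 Exemption Letter is held), but is displaced by (n): (n) applies — the prepared meals contain meat. Exception (d) stands.
Exception (e): assessed value is $220,000, under the $253,000 limit; the seller is a natural person — every condition holds. But: (o) is triggered — a current Standing Certificate is held. So (e) is unavailable.

No — exception (d) applies; Marcus is not required to hold a food-handler permit.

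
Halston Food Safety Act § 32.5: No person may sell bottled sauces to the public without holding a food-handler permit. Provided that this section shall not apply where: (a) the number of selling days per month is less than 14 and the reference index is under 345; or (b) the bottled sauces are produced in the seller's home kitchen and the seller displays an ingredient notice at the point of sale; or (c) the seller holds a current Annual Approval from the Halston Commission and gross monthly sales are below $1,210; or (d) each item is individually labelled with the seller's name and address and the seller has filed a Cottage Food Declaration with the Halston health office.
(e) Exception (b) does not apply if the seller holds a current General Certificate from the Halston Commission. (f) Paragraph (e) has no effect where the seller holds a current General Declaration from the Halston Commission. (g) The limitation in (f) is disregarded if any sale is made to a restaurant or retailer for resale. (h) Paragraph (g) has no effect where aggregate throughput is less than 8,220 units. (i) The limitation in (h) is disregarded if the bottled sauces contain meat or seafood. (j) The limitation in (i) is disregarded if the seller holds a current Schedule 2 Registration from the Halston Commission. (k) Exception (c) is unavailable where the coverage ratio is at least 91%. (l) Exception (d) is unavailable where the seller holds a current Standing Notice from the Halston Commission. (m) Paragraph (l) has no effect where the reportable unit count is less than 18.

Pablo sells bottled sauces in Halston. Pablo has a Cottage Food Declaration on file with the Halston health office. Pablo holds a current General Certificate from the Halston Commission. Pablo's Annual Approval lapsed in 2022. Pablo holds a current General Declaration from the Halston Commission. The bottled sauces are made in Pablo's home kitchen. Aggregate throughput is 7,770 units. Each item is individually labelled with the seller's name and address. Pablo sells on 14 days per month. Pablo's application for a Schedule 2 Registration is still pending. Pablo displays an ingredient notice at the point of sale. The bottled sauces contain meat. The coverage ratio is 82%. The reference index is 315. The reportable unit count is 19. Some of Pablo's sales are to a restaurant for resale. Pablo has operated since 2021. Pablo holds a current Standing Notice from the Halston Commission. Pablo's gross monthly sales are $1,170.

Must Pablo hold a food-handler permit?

Yes — Pablo must hold a food-handler permit.

Exception (a) requires that the number of selling days per month is less than 14; but the number of selling days per month is 14, not less than 14, so (a) is unavailable.
Exception (b)'s conditions are all satisfied: the bottled sauces are home-kitchen produced; an ingredient notice is displayed. But applying paragraphs (e)–(j): (e) operates — a current General Certificate is held. (f) is triggered (a current General Declaration is held), but is displaced by (g): (g) operates against (f): some sales are to a restaurant for resale. (h) would limit (g) — aggregate throughput is 7,770 units, less than the 8,220 units limit — but (i) sets (h) aside: (i) operates against (h): the bottled sauces contain meat. (j), which would lift (i), is not triggered — there is no Schedule 2 Registration in force. Exception (b) does not apply.
Exception (c) does not apply: no current Annual Approval is held.
Exception (d) is satisfied on its face — items are individually labelled; a Cottage Food Declaration is on file. But: (l) operates — a current Standing Notice is held. (m), which would lift (l), is not triggered — the reportable unit count is 19, not less than 18. So (d) is unavailable.
No exception displaces § 32.5.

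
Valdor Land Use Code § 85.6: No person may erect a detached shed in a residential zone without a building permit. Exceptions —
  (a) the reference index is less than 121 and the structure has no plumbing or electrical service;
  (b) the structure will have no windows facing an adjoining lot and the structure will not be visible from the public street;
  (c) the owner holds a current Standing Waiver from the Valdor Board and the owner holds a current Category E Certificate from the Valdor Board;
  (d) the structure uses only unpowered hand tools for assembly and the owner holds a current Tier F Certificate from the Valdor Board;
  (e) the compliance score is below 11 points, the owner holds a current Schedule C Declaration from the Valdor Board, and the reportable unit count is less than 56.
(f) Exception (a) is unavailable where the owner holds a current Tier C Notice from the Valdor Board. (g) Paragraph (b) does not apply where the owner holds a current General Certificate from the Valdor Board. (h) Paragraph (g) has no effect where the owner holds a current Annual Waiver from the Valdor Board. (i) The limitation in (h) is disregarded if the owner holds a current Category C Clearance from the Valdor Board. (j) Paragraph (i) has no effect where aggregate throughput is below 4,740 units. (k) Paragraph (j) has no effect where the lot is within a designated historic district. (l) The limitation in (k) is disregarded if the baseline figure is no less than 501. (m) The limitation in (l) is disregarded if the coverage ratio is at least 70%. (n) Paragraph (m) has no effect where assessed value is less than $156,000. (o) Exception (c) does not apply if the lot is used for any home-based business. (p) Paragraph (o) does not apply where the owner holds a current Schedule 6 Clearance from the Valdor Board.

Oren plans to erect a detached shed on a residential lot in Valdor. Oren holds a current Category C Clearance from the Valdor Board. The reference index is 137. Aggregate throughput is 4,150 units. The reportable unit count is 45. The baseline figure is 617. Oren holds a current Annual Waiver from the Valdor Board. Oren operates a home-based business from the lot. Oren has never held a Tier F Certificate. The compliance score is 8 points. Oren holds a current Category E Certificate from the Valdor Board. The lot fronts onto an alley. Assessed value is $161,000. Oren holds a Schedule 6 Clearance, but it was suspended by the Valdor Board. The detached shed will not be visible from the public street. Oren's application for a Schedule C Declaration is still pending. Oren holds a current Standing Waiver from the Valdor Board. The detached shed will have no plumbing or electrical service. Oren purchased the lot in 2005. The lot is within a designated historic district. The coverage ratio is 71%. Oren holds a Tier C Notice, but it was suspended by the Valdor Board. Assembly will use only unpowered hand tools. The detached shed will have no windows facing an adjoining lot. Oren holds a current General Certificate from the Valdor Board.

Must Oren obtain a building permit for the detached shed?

Yes — Oren must obtain a building permit.

Exception (a) requires that the reference index is less than 121; but the reference index is 137, not less than 121, so (a) is unavailable.
All of (b)'s requirements are met (no windows face an adjoining lot; the structure will not be visible from the street). However, paragraphs (g)–(n) must be considered: (g) operates against (b): a current General Certificate is held. (h) would limit (g) — a current Annual Waiver is held — but (i) sets (h) aside: (i) operates — a current Category C Clearance is held. (j) would limit (i) — aggregate throughput is 4,150 units, below the 4,740 units limit — but (k) sets (j) aside: (k) is engaged — the lot is in a historic district. (l) is triggered (the baseline figure is 617, meeting the 501 threshold), but yields to (m): (m) operates against (l): the coverage ratio is 71%, meeting the 70% threshold. (n), which would lift (m), does not operate here — assessed value is $161,000, not less than $156,000. Exception (b) does not apply.
Exception (c) is satisfied on its face — a current Standing Waiver is held; a current Category E Certificate is held. Turning to paragraphs (o)–(p): (o) is triggered — a home-based business operates on the lot. (p) is inapplicable (no current Schedule 6 Clearance is held), so (o) stands. (c) is therefore removed.
Exception (d) does not apply: there is no Tier F Certificate in force.
Exception (e) requires that the owner holds a current Schedule C Declaration from the Valdor Board; but no current Schedule C Declaration is held, so (e) is unavailable.
No exception displaces § 85.6.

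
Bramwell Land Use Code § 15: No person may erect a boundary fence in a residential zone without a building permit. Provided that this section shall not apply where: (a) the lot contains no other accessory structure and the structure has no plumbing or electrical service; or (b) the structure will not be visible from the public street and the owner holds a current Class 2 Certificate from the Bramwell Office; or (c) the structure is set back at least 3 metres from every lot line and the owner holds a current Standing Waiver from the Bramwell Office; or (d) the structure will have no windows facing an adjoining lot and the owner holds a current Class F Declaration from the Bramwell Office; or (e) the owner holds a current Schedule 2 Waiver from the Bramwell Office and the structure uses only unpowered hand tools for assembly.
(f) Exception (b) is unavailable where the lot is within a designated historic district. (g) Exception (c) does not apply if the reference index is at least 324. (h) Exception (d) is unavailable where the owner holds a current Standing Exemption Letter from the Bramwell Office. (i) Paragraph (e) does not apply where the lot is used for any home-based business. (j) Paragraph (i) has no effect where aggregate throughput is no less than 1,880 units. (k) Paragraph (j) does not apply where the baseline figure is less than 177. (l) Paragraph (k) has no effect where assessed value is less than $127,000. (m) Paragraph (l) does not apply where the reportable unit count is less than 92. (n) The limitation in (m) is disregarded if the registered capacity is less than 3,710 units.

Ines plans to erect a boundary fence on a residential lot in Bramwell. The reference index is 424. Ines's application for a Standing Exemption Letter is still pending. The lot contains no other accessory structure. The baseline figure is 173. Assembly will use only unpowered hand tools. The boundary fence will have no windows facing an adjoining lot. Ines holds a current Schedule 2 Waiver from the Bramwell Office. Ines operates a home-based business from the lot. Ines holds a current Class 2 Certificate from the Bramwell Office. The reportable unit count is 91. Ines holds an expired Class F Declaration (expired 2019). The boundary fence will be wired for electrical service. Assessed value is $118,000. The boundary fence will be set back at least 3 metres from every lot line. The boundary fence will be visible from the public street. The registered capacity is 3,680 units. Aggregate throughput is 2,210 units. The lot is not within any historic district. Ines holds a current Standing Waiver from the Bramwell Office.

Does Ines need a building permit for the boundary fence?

Exception (a) fails — electrical service is planned.
Exception (b) requires that the structure will not be visible from the public street; but the structure will be visible from the street, so (b) is unavailable.
Exception (c)'s conditions are all satisfied: the setback is at least 3 m on every side; a current Standing Waiver is held. However, paragraph (g) must be considered: (g) operates against (c): the reference index is 424, meeting the 324 threshold. (c) is therefore removed.
Exception (d) fails — no current Class F Declaration is held.
Exception (e) is satisfied on its face — a current Schedule 2 Waiver is held; assembly uses only hand tools. Considering the limiting provisions: (i) operates (a home-based business operates on the lot), but is overridden by (j): (j) is triggered — aggregate throughput is 2,210 units, meeting the 1,880 units threshold. (k) is triggered (the baseline figure is 173, less than the 177 limit), but is displaced by (l): (l) is engaged — assessed value is $118,000, less than the $127,000 limit. (m) would limit (l) — the reportable unit count is 91, less than the 92 limit — but (n) sets (m) aside: (n) applies — the registered capacity is 3,680 units, less than the 3,710 units limit. (e) remains available.

No — exception (e) applies; Ines does not need a building permit.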